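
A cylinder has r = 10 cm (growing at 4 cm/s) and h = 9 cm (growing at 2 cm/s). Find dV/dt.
920π cm³/s

V = πr²h
dV/dt = 2πrh·dr/dt + πr²·dh/dt
= 2π(10)(9)(4) + π(10)²(2)
= 920π cm³/s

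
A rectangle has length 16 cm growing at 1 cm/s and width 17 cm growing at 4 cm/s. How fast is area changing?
81 cm²/s

A = lw
dA/dt = w·dl/dt + l·dw/dt = 17·1 + 16·4 = 81 cm²/s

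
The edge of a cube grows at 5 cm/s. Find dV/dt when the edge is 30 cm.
13500 cm³/s

V = s³
dV/dt = 3s² · ds/dt = 3·30²·5 = 13500 cm³/s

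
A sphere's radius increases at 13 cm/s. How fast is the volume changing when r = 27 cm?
37908π cm³/s

V = (4/3)πr³
dV/dt = dV/dr · dr/dt = 4πr² · 13
At r = 27: dV/dt = 37908π cm³/s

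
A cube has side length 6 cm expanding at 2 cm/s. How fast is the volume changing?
216 cm³/s

V = s³
dV/dt = 3s² · ds/dt = 3·6²·2 = 216 cm³/s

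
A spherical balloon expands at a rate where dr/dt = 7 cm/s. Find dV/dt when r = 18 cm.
9072π cm³/s

V = (4/3)πr³
dV/dt = dV/dr · dr/dt = 4πr² · 7
At r = 18: dV/dt = 9072π cm³/s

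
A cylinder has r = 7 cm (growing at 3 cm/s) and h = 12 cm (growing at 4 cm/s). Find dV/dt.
700π cm³/s

V = πr²h
dV/dt = 2πrh·dr/dt + πr²·dh/dt
= 2π(7)(12)(3) + π(7)²(4)
= 700π cm³/s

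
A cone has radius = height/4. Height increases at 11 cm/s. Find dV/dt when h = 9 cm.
891π/16 cm³/s

V = (1/3)π(h/4)²h = πh³/48
dV/dt = πh²/16 · 11
At h = 9: dV/dt = 891π/16 cm³/s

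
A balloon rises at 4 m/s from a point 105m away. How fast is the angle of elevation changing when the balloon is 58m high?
0.029189 rad/s

tan(θ) = y/105
sec²(θ) · dθ/dt = (1/105) · dy/dt
dθ/dt = cos²(θ)/105 · 4 = 105/(105² + 58²) · 4
dθ/dt = 0.029189 rad/s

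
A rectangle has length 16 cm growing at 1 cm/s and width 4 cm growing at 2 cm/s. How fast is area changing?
36 cm²/s

A = lw
dA/dt = w·dl/dt + l·dw/dt = 4·1 + 16·2 = 36 cm²/s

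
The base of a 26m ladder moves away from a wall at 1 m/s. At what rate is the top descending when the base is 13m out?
√3/3 ≈ 0.5774 m/s

x² + y² = 26²
2x·dx/dt + 2y·dy/dt = 0
dy/dt = -x/y · dx/dt = -13/(13√3) · 1 = -√3/3 m/s
The top is descending at √3/3 ≈ 0.5774 m/s.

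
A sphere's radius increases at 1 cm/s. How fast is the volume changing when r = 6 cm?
144π cm³/s

V = (4/3)πr³
dV/dt = dV/dr · dr/dt = 4πr² · 1
At r = 6: dV/dt = 144π cm³/s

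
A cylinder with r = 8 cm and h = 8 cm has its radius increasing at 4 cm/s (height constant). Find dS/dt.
192π cm²/s

S = 2πrh + 2πr² (lateral + bases)
dS/dt = (2πh + 4πr)·dr/dt = (2π·8 + 4π·8)·4
= 192π cm²/s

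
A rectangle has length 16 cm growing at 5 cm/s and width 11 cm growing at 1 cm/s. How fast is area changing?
71 cm²/s

A = lw
dA/dt = w·dl/dt + l·dw/dt = 11·5 + 16·1 = 71 cm²/s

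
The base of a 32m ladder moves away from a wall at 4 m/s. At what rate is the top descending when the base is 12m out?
12√55/55 ≈ 1.618 m/s

x² + y² = 32²
2x·dx/dt + 2y·dy/dt = 0
dy/dt = -x/y · dx/dt = -12/(4√55) · 4 = -12√55/55 m/s
The top is descending at 12√55/55 ≈ 1.618 m/s.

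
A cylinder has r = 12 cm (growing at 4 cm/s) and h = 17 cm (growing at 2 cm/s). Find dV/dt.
1920π cm³/s

V = πr²h
dV/dt = 2πrh·dr/dt + πr²·dh/dt
= 2π(12)(17)(4) + π(12)²(2)
= 1920π cm³/s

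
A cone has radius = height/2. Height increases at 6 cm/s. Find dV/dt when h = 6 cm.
54π cm³/s

V = (1/3)π(h/2)²h = πh³/12
dV/dt = πh²/4 · 6
At h = 6: dV/dt = 54π cm³/s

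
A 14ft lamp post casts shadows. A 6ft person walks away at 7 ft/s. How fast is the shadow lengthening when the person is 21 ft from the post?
21/4 ft/s

By similar triangles: 14/(x+s) = 6/s
Solving: s = 6x/8
ds/dt = 6/8 · dx/dt = 3/4 · 7 = 21/4 ft/s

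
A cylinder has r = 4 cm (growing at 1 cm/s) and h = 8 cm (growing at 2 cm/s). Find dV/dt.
96π cm³/s

V = πr²h
dV/dt = 2πrh·dr/dt + πr²·dh/dt
= 2π(4)(8)(1) + π(4)²(2)
= 96π cm³/s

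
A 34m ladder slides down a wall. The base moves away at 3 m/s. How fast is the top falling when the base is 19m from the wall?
19√795/265 ≈ 2.022 m/s

x² + y² = 34²
2x·dx/dt + 2y·dy/dt = 0
dy/dt = -x/y · dx/dt = -19/√795 · 3 = -19√795/265 m/s
The top is descending at 19√795/265 ≈ 2.022 m/s.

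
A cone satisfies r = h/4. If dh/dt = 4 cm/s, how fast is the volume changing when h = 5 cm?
25π/4 cm³/s

V = (1/3)π(h/4)²h = πh³/48
dV/dt = πh²/16 · 4
At h = 5: dV/dt = 25π/4 cm³/s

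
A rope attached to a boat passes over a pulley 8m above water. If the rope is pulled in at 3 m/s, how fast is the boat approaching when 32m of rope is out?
4√15/5 ≈ 3.098 m/s

rope² = x² + 8²
x = √(32² - 8²) = 8√15
dx/dt = (rope/x) · d(rope)/dt = (32/(8√15)) · (-3) = -4√15/5 m/s
The boat approaches at 4√15/5 ≈ 3.098 m/s.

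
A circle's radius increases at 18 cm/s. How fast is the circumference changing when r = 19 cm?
36π cm/s

C = 2πr
dC/dt = 2π · dr/dt = 2π · 18 = 36π cm/s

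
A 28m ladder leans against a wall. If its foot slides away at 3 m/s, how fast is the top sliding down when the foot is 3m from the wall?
9√31/155 ≈ 0.3233 m/s

x² + y² = 28²
2x·dx/dt + 2y·dy/dt = 0
dy/dt = -x/y · dx/dt = -3/(5√31) · 3 = -9√31/155 m/s
The top is descending at 9√31/155 ≈ 0.3233 m/s.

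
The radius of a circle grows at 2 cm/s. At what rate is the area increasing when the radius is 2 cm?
8π cm²/s

A = πr²
dA/dt = 2πr · dr/dt = 2π(2)(2) = 8π cm²/s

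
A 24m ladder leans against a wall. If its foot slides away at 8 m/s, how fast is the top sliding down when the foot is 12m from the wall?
8√3/3 ≈ 4.619 m/s

x² + y² = 24²
2x·dx/dt + 2y·dy/dt = 0
dy/dt = -x/y · dx/dt = -12/(12√3) · 8 = -8√3/3 m/s
The top is descending at 8√3/3 ≈ 4.619 m/s.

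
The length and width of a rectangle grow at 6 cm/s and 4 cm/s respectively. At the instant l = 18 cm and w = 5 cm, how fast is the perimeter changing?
20 cm/s

P = 2(l + w)
dP/dt = 2(dl/dt + dw/dt) = 2(6 + 4) = 20 cm/s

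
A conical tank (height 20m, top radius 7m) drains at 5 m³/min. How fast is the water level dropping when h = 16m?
125/(784π) ≈ 0.05075 m/min

r/h = 7/20, so r = (7/20)h
V = (1/3)πr²h = (1/3)π((7/20)h)²h = (49/1200)πh³
dV/dh = (49/400)πh²
dh/dt = (dV/dt)/(dV/dh) = -5/((49/400)π·16²) = -125/(784π) m/min
The level is dropping at 125/(784π) ≈ 0.05075 m/min.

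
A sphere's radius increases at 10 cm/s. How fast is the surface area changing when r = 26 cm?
2080π cm²/s

S = 4πr²
dS/dt = dS/dr · dr/dt = 8πr · 10
At r = 26: dS/dt = 2080π cm²/s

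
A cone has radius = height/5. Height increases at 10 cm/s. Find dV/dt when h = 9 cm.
162π/5 cm³/s

V = (1/3)π(h/5)²h = πh³/75
dV/dt = πh²/25 · 10
At h = 9: dV/dt = 162π/5 cm³/s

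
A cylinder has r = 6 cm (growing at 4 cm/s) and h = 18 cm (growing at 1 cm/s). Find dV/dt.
900π cm³/s

V = πr²h
dV/dt = 2πrh·dr/dt + πr²·dh/dt
= 2π(6)(18)(4) + π(6)²(1)
= 900π cm³/s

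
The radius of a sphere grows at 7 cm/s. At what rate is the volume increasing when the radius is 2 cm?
112π cm³/s

V = (4/3)πr³
dV/dt = dV/dr · dr/dt = 4πr² · 7
At r = 2: dV/dt = 112π cm³/s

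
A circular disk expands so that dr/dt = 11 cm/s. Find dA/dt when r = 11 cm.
242π cm²/s

A = πr²
dA/dt = 2πr · dr/dt = 2π(11)(11) = 242π cm²/s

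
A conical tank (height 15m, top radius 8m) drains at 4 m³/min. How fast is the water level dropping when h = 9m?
25/(144π) ≈ 0.05526 m/min

r/h = 8/15, so r = (8/15)h
V = (1/3)πr²h = (1/3)π((8/15)h)²h = (64/675)πh³
dV/dh = (64/225)πh²
dh/dt = (dV/dt)/(dV/dh) = -4/((64/225)π·9²) = -25/(144π) m/min
The level is dropping at 25/(144π) ≈ 0.05526 m/min.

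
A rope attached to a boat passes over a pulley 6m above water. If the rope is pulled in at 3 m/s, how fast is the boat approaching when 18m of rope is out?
9√2/4 ≈ 3.182 m/s

rope² = x² + 6²
x = √(18² - 6²) = 12√2
dx/dt = (rope/x) · d(rope)/dt = (18/(12√2)) · (-3) = -9√2/4 m/s
The boat approaches at 9√2/4 ≈ 3.182 m/s.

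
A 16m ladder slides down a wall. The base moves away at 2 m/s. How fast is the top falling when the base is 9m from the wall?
18√7/35 ≈ 1.361 m/s

x² + y² = 16²
2x·dx/dt + 2y·dy/dt = 0
dy/dt = -x/y · dx/dt = -9/(5√7) · 2 = -18√7/35 m/s
The top is descending at 18√7/35 ≈ 1.361 m/s.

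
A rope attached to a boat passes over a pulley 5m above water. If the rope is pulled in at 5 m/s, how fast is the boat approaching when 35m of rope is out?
35√3/12 ≈ 5.052 m/s

rope² = x² + 5²
x = √(35² - 5²) = 20√3
dx/dt = (rope/x) · d(rope)/dt = (35/(20√3)) · (-5) = -35√3/12 m/s
The boat approaches at 35√3/12 ≈ 5.052 m/s.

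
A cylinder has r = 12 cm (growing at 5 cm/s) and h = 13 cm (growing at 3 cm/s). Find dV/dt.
1992π cm³/s

V = πr²h
dV/dt = 2πrh·dr/dt + πr²·dh/dt
= 2π(12)(13)(5) + π(12)²(3)
= 1992π cm³/s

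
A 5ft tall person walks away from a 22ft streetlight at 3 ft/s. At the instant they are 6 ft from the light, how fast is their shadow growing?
15/17 ft/s

By similar triangles: 22/(x+s) = 5/s
Solving: s = 5x/17
ds/dt = 5/17 · dx/dt = 5/17 · 3 = 15/17 ft/s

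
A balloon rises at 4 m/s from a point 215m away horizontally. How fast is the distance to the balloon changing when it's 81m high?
162√52786/26393 ≈ 1.41 m/s

z² = 215² + y²
z = √(215² + 81²) = √52786
dz/dt = y/z · dy/dt = 81/√52786 · 4 = 162√52786/26393 ≈ 1.41 m/s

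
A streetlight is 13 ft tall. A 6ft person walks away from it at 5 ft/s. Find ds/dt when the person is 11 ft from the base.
30/7 ft/s

By similar triangles: 13/(x+s) = 6/s
Solving: s = 6x/7
ds/dt = 6/7 · dx/dt = 6/7 · 5 = 30/7 ft/s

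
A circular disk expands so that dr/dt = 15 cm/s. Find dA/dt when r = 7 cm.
210π cm²/s

A = πr²
dA/dt = 2πr · dr/dt = 2π(7)(15) = 210π cm²/s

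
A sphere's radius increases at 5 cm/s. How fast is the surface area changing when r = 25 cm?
1000π cm²/s

S = 4πr²
dS/dt = dS/dr · dr/dt = 8πr · 5
At r = 25: dS/dt = 1000π cm²/s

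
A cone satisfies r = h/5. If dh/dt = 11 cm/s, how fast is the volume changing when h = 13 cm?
1859π/25 cm³/s

V = (1/3)π(h/5)²h = πh³/75
dV/dt = πh²/25 · 11
At h = 13: dV/dt = 1859π/25 cm³/s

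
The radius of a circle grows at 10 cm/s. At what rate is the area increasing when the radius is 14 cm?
280π cm²/s

A = πr²
dA/dt = 2πr · dr/dt = 2π(14)(10) = 280π cm²/s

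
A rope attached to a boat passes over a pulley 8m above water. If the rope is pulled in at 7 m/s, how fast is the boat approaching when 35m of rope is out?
245√129/387 ≈ 7.19 m/s

rope² = x² + 8²
x = √(35² - 8²) = 3√129
dx/dt = (rope/x) · d(rope)/dt = (35/(3√129)) · (-7) = -245√129/387 m/s
The boat approaches at 245√129/387 ≈ 7.19 m/s.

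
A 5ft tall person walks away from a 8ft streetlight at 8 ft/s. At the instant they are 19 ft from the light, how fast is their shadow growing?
40/3 ft/s

By similar triangles: 8/(x+s) = 5/s
Solving: s = 5x/3
ds/dt = 5/3 · dx/dt = 5/3 · 8 = 40/3 ft/s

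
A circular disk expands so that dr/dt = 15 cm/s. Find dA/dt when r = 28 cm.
840π cm²/s

A = πr²
dA/dt = 2πr · dr/dt = 2π(28)(15) = 840π cm²/s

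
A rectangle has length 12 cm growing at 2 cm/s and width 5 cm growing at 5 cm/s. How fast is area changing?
70 cm²/s

A = lw
dA/dt = w·dl/dt + l·dw/dt = 5·2 + 12·5 = 70 cm²/s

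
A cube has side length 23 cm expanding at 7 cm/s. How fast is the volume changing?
11109 cm³/s

V = s³
dV/dt = 3s² · ds/dt = 3·23²·7 = 11109 cm³/s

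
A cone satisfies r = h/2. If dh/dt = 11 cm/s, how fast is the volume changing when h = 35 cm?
13475π/4 cm³/s

V = (1/3)π(h/2)²h = πh³/12
dV/dt = πh²/4 · 11
At h = 35: dV/dt = 13475π/4 cm³/s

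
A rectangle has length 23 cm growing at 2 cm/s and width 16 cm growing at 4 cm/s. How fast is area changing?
124 cm²/s

A = lw
dA/dt = w·dl/dt + l·dw/dt = 16·2 + 23·4 = 124 cm²/s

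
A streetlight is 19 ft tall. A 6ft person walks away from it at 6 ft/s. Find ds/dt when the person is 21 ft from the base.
36/13 ft/s

By similar triangles: 19/(x+s) = 6/s
Solving: s = 6x/13
ds/dt = 6/13 · dx/dt = 6/13 · 6 = 36/13 ft/s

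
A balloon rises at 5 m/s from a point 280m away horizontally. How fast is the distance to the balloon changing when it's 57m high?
285√81649/81649 ≈ 0.9974 m/s

z² = 280² + y²
z = √(280² + 57²) = √81649
dz/dt = y/z · dy/dt = 57/√81649 · 5 = 285√81649/81649 ≈ 0.9974 m/s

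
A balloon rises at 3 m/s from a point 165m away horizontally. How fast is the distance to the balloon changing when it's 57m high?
57√3386/3386 ≈ 0.9796 m/s

z² = 165² + y²
z = √(165² + 57²) = 3√3386
dz/dt = y/z · dy/dt = 57/(3√3386) · 3 = 57√3386/3386 ≈ 0.9796 m/s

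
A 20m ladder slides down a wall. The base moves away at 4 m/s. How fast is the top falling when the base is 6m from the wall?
12√91/91 ≈ 1.258 m/s

x² + y² = 20²
2x·dx/dt + 2y·dy/dt = 0
dy/dt = -x/y · dx/dt = -6/(2√91) · 4 = -12√91/91 m/s
The top is descending at 12√91/91 ≈ 1.258 m/s.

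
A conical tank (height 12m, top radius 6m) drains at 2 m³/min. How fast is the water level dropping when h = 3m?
8/(9π) ≈ 0.2829 m/min

r/h = 6/12, so r = (1/2)h
V = (1/3)πr²h = (1/3)π((1/2)h)²h = (1/12)πh³
dV/dh = (1/4)πh²
dh/dt = (dV/dt)/(dV/dh) = -2/((1/4)π·3²) = -8/(9π) m/min
The level is dropping at 8/(9π) ≈ 0.2829 m/min.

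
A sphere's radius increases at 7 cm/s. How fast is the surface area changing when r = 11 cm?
616π cm²/s

S = 4πr²
dS/dt = dS/dr · dr/dt = 8πr · 7
At r = 11: dS/dt = 616π cm²/s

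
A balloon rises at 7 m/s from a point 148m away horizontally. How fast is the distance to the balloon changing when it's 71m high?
497√26945/26945 ≈ 3.028 m/s

z² = 148² + y²
z = √(148² + 71²) = √26945
dz/dt = y/z · dy/dt = 71/√26945 · 7 = 497√26945/26945 ≈ 3.028 m/s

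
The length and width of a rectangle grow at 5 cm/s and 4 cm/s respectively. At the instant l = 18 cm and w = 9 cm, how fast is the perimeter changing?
18 cm/s

P = 2(l + w)
dP/dt = 2(dl/dt + dw/dt) = 2(5 + 4) = 18 cm/s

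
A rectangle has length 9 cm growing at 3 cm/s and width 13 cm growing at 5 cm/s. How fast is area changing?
84 cm²/s

A = lw
dA/dt = w·dl/dt + l·dw/dt = 13·3 + 9·5 = 84 cm²/s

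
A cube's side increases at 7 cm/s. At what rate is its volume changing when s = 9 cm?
1701 cm³/s

V = s³
dV/dt = 3s² · ds/dt = 3·9²·7 = 1701 cm³/s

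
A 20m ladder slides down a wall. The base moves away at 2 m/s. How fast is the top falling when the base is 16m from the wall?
8/3 ≈ 2.667 m/s

x² + y² = 20²
2x·dx/dt + 2y·dy/dt = 0
dy/dt = -x/y · dx/dt = -16/12 · 2 = -8/3 m/s
The top is descending at 8/3 ≈ 2.667 m/s.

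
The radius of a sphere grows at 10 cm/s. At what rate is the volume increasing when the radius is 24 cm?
23040π cm³/s

V = (4/3)πr³
dV/dt = dV/dr · dr/dt = 4πr² · 10
At r = 24: dV/dt = 23040π cm³/s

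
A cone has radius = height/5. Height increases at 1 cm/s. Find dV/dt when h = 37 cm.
1369π/25 cm³/s

V = (1/3)π(h/5)²h = πh³/75
dV/dt = πh²/25 · 1
At h = 37: dV/dt = 1369π/25 cm³/s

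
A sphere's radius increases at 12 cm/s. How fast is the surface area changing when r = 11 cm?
1056π cm²/s

S = 4πr²
dS/dt = dS/dr · dr/dt = 8πr · 12
At r = 11: dS/dt = 1056π cm²/s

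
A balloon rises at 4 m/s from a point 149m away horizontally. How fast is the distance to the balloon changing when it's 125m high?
250√37826/18913 ≈ 2.571 m/s

z² = 149² + y²
z = √(149² + 125²) = √37826
dz/dt = y/z · dy/dt = 125/√37826 · 4 = 250√37826/18913 ≈ 2.571 m/s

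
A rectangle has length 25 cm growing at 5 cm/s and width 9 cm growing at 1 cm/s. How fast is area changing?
70 cm²/s

A = lw
dA/dt = w·dl/dt + l·dw/dt = 9·5 + 25·1 = 70 cm²/s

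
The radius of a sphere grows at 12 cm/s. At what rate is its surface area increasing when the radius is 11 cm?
1056π cm²/s

S = 4πr²
dS/dt = dS/dr · dr/dt = 8πr · 12
At r = 11: dS/dt = 1056π cm²/s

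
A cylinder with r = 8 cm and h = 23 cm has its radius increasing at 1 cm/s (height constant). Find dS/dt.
78π cm²/s

S = 2πrh + 2πr² (lateral + bases)
dS/dt = (2πh + 4πr)·dr/dt = (2π·23 + 4π·8)·1
= 78π cm²/s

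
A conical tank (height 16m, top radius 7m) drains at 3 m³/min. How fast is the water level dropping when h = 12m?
16/(147π) ≈ 0.03465 m/min

r/h = 7/16, so r = (7/16)h
V = (1/3)πr²h = (1/3)π((7/16)h)²h = (49/768)πh³
dV/dh = (49/256)πh²
dh/dt = (dV/dt)/(dV/dh) = -3/((49/256)π·12²) = -16/(147π) m/min
The level is dropping at 16/(147π) ≈ 0.03465 m/min.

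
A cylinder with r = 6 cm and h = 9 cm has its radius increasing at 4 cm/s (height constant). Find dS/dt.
168π cm²/s

S = 2πrh + 2πr² (lateral + bases)
dS/dt = (2πh + 4πr)·dr/dt = (2π·9 + 4π·6)·4
= 168π cm²/s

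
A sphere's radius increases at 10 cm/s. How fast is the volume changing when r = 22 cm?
19360π cm³/s

V = (4/3)πr³
dV/dt = dV/dr · dr/dt = 4πr² · 10
At r = 22: dV/dt = 19360π cm³/s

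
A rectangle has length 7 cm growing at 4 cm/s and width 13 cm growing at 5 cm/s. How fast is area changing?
87 cm²/s

A = lw
dA/dt = w·dl/dt + l·dw/dt = 13·4 + 7·5 = 87 cm²/s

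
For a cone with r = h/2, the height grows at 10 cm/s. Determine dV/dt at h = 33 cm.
5445π/2 cm³/s

V = (1/3)π(h/2)²h = πh³/12
dV/dt = πh²/4 · 10
At h = 33: dV/dt = 5445π/2 cm³/s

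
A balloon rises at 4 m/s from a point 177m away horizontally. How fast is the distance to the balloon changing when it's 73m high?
146√36658/18329 ≈ 1.525 m/s

z² = 177² + y²
z = √(177² + 73²) = √36658
dz/dt = y/z · dy/dt = 73/√36658 · 4 = 146√36658/18329 ≈ 1.525 m/s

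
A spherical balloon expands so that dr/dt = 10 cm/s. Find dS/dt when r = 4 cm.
320π cm²/s

S = 4πr²
dS/dt = dS/dr · dr/dt = 8πr · 10
At r = 4: dS/dt = 320π cm²/s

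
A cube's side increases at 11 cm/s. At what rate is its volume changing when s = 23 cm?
17457 cm³/s

V = s³
dV/dt = 3s² · ds/dt = 3·23²·11 = 17457 cm³/s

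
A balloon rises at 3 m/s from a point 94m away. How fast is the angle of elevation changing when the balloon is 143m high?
0.00963 rad/s

tan(θ) = y/94
sec²(θ) · dθ/dt = (1/94) · dy/dt
dθ/dt = cos²(θ)/94 · 3 = 94/(94² + 143²) · 3
dθ/dt = 0.00963 rad/s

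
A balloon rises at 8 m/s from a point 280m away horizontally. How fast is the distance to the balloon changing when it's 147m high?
168√2041/2041 ≈ 3.719 m/s

z² = 280² + y²
z = √(280² + 147²) = 7√2041
dz/dt = y/z · dy/dt = 147/(7√2041) · 8 = 168√2041/2041 ≈ 3.719 m/s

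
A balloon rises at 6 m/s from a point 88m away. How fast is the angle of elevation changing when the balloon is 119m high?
0.024104 rad/s

tan(θ) = y/88
sec²(θ) · dθ/dt = (1/88) · dy/dt
dθ/dt = cos²(θ)/88 · 6 = 88/(88² + 119²) · 6
dθ/dt = 0.024104 rad/s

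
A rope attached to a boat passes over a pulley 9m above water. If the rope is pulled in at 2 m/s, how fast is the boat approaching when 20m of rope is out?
40√319/319 ≈ 2.24 m/s

rope² = x² + 9²
x = √(20² - 9²) = √319
dx/dt = (rope/x) · d(rope)/dt = (20/√319) · (-2) = -40√319/319 m/s
The boat approaches at 40√319/319 ≈ 2.24 m/s.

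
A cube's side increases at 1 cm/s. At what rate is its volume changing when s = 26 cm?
2028 cm³/s

V = s³
dV/dt = 3s² · ds/dt = 3·26²·1 = 2028 cm³/s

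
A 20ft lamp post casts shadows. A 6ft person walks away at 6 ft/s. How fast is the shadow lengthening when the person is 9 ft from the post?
18/7 ft/s

By similar triangles: 20/(x+s) = 6/s
Solving: s = 6x/14
ds/dt = 6/14 · dx/dt = 3/7 · 6 = 18/7 ft/s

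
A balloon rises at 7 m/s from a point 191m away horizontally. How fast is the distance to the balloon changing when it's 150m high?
1050√349/4537 ≈ 4.323 m/s

z² = 191² + y²
z = √(191² + 150²) = 13√349
dz/dt = y/z · dy/dt = 150/(13√349) · 7 = 1050√349/4537 ≈ 4.323 m/s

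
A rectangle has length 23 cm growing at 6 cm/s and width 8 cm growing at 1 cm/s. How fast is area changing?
71 cm²/s

A = lw
dA/dt = w·dl/dt + l·dw/dt = 8·6 + 23·1 = 71 cm²/s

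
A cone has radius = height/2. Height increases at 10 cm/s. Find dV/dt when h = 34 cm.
2890π cm³/s

V = (1/3)π(h/2)²h = πh³/12
dV/dt = πh²/4 · 10
At h = 34: dV/dt = 2890π cm³/s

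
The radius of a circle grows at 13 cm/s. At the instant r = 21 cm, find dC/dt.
26π cm/s

C = 2πr
dC/dt = 2π · dr/dt = 2π · 13 = 26π cm/s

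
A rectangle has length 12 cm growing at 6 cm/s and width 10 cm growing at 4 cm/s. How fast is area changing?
108 cm²/s

A = lw
dA/dt = w·dl/dt + l·dw/dt = 10·6 + 12·4 = 108 cm²/s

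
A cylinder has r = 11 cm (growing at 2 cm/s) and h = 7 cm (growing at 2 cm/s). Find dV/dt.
550π cm³/s

V = πr²h
dV/dt = 2πrh·dr/dt + πr²·dh/dt
= 2π(11)(7)(2) + π(11)²(2)
= 550π cm³/s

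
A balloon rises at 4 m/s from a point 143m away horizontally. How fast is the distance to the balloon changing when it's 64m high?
256√24545/24545 ≈ 1.634 m/s

z² = 143² + y²
z = √(143² + 64²) = √24545
dz/dt = y/z · dy/dt = 64/√24545 · 4 = 256√24545/24545 ≈ 1.634 m/s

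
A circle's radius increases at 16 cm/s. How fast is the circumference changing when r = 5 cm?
32π cm/s

C = 2πr
dC/dt = 2π · dr/dt = 2π · 16 = 32π cm/s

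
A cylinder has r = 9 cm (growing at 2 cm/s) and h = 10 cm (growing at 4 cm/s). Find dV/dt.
684π cm³/s

V = πr²h
dV/dt = 2πrh·dr/dt + πr²·dh/dt
= 2π(9)(10)(2) + π(9)²(4)
= 684π cm³/s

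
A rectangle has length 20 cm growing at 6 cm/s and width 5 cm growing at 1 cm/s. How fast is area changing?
50 cm²/s

A = lw
dA/dt = w·dl/dt + l·dw/dt = 5·6 + 20·1 = 50 cm²/s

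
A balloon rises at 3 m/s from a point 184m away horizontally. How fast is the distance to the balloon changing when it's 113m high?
339√1865/9325 ≈ 1.57 m/s

z² = 184² + y²
z = √(184² + 113²) = 5√1865
dz/dt = y/z · dy/dt = 113/(5√1865) · 3 = 339√1865/9325 ≈ 1.57 m/s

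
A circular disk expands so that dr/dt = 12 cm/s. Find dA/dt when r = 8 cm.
192π cm²/s

A = πr²
dA/dt = 2πr · dr/dt = 2π(8)(12) = 192π cm²/s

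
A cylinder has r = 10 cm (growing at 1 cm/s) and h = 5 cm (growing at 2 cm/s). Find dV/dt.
300π cm³/s

V = πr²h
dV/dt = 2πrh·dr/dt + πr²·dh/dt
= 2π(10)(5)(1) + π(10)²(2)
= 300π cm³/s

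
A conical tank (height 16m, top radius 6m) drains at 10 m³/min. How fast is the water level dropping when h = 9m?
640/(729π) ≈ 0.2794 m/min

r/h = 6/16, so r = (3/8)h
V = (1/3)πr²h = (1/3)π((3/8)h)²h = (3/64)πh³
dV/dh = (9/64)πh²
dh/dt = (dV/dt)/(dV/dh) = -10/((9/64)π·9²) = -640/(729π) m/min
The level is dropping at 640/(729π) ≈ 0.2794 m/min.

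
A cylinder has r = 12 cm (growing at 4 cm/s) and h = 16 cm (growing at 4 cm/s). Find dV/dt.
2112π cm³/s

V = πr²h
dV/dt = 2πrh·dr/dt + πr²·dh/dt
= 2π(12)(16)(4) + π(12)²(4)
= 2112π cm³/s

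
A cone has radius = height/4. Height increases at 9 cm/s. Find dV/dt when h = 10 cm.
225π/4 cm³/s

V = (1/3)π(h/4)²h = πh³/48
dV/dt = πh²/16 · 9
At h = 10: dV/dt = 225π/4 cm³/s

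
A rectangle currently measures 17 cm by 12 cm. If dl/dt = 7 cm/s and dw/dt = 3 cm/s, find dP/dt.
20 cm/s

P = 2(l + w)
dP/dt = 2(dl/dt + dw/dt) = 2(7 + 3) = 20 cm/s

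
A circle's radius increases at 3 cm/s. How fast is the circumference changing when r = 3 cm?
6π cm/s

C = 2πr
dC/dt = 2π · dr/dt = 2π · 3 = 6π cm/s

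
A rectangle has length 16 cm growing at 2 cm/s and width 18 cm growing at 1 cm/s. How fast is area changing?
52 cm²/s

A = lw
dA/dt = w·dl/dt + l·dw/dt = 18·2 + 16·1 = 52 cm²/s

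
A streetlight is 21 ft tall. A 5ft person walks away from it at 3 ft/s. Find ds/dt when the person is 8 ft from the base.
15/16 ft/s

By similar triangles: 21/(x+s) = 5/s
Solving: s = 5x/16
ds/dt = 5/16 · dx/dt = 5/16 · 3 = 15/16 ft/s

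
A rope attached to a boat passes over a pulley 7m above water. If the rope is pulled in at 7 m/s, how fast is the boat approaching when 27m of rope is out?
189√170/340 ≈ 7.248 m/s

rope² = x² + 7²
x = √(27² - 7²) = 2√170
dx/dt = (rope/x) · d(rope)/dt = (27/(2√170)) · (-7) = -189√170/340 m/s
The boat approaches at 189√170/340 ≈ 7.248 m/s.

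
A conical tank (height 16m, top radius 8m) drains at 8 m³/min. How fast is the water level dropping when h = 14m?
8/(49π) ≈ 0.05197 m/min

r/h = 8/16, so r = (1/2)h
V = (1/3)πr²h = (1/3)π((1/2)h)²h = (1/12)πh³
dV/dh = (1/4)πh²
dh/dt = (dV/dt)/(dV/dh) = -8/((1/4)π·14²) = -8/(49π) m/min
The level is dropping at 8/(49π) ≈ 0.05197 m/min.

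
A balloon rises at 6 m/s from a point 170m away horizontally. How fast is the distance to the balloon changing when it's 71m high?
426√33941/33941 ≈ 2.312 m/s

z² = 170² + y²
z = √(170² + 71²) = √33941
dz/dt = y/z · dy/dt = 71/√33941 · 6 = 426√33941/33941 ≈ 2.312 m/s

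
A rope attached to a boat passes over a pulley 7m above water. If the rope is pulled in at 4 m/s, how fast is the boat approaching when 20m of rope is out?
80√39/117 ≈ 4.27 m/s

rope² = x² + 7²
x = √(20² - 7²) = 3√39
dx/dt = (rope/x) · d(rope)/dt = (20/(3√39)) · (-4) = -80√39/117 m/s
The boat approaches at 80√39/117 ≈ 4.27 m/s.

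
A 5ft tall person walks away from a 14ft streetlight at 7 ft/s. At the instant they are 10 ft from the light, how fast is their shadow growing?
35/9 ft/s

By similar triangles: 14/(x+s) = 5/s
Solving: s = 5x/9
ds/dt = 5/9 · dx/dt = 5/9 · 7 = 35/9 ft/s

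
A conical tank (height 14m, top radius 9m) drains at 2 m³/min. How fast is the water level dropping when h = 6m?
98/(729π) ≈ 0.04279 m/min

r/h = 9/14, so r = (9/14)h
V = (1/3)πr²h = (1/3)π((9/14)h)²h = (27/196)πh³
dV/dh = (81/196)πh²
dh/dt = (dV/dt)/(dV/dh) = -2/((81/196)π·6²) = -98/(729π) m/min
The level is dropping at 98/(729π) ≈ 0.04279 m/min.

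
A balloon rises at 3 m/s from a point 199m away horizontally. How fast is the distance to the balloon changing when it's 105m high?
315√50626/50626 ≈ 1.4 m/s

z² = 199² + y²
z = √(199² + 105²) = √50626
dz/dt = y/z · dy/dt = 105/√50626 · 3 = 315√50626/50626 ≈ 1.4 m/s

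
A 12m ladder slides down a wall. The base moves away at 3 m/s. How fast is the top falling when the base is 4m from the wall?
3√2/4 ≈ 1.061 m/s

x² + y² = 12²
2x·dx/dt + 2y·dy/dt = 0
dy/dt = -x/y · dx/dt = -4/(8√2) · 3 = -3√2/4 m/s
The top is descending at 3√2/4 ≈ 1.061 m/s.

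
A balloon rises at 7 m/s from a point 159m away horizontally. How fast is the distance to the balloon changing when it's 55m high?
385√28306/28306 ≈ 2.288 m/s

z² = 159² + y²
z = √(159² + 55²) = √28306
dz/dt = y/z · dy/dt = 55/√28306 · 7 = 385√28306/28306 ≈ 2.288 m/s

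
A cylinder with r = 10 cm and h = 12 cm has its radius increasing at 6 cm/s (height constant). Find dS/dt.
384π cm²/s

S = 2πrh + 2πr² (lateral + bases)
dS/dt = (2πh + 4πr)·dr/dt = (2π·12 + 4π·10)·6
= 384π cm²/s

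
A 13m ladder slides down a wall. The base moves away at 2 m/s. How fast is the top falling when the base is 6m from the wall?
12√133/133 ≈ 1.041 m/s

x² + y² = 13²
2x·dx/dt + 2y·dy/dt = 0
dy/dt = -x/y · dx/dt = -6/√133 · 2 = -12√133/133 m/s
The top is descending at 12√133/133 ≈ 1.041 m/s.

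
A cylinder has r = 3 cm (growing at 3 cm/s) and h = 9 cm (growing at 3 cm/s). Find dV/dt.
189π cm³/s

V = πr²h
dV/dt = 2πrh·dr/dt + πr²·dh/dt
= 2π(3)(9)(3) + π(3)²(3)
= 189π cm³/s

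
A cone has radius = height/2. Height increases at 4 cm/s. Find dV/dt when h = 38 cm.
1444π cm³/s

V = (1/3)π(h/2)²h = πh³/12
dV/dt = πh²/4 · 4
At h = 38: dV/dt = 1444π cm³/s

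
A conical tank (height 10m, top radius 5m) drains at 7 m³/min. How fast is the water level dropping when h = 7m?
4/(7π) ≈ 0.1819 m/min

r/h = 5/10, so r = (1/2)h
V = (1/3)πr²h = (1/3)π((1/2)h)²h = (1/12)πh³
dV/dh = (1/4)πh²
dh/dt = (dV/dt)/(dV/dh) = -7/((1/4)π·7²) = -4/(7π) m/min
The level is dropping at 4/(7π) ≈ 0.1819 m/min.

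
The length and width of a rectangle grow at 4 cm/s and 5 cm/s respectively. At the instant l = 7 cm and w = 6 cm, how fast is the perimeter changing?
18 cm/s

P = 2(l + w)
dP/dt = 2(dl/dt + dw/dt) = 2(4 + 5) = 18 cm/s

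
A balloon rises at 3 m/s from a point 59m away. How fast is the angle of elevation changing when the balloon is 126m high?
0.009144 rad/s

tan(θ) = y/59
sec²(θ) · dθ/dt = (1/59) · dy/dt
dθ/dt = cos²(θ)/59 · 3 = 59/(59² + 126²) · 3
dθ/dt = 0.009144 rad/s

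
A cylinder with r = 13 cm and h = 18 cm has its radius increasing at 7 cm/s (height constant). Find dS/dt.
616π cm²/s

S = 2πrh + 2πr² (lateral + bases)
dS/dt = (2πh + 4πr)·dr/dt = (2π·18 + 4π·13)·7
= 616π cm²/s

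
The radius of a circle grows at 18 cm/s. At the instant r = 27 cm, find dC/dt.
36π cm/s

C = 2πr
dC/dt = 2π · dr/dt = 2π · 18 = 36π cm/s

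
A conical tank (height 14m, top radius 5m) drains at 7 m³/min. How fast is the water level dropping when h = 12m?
343/(900π) ≈ 0.1213 m/min

r/h = 5/14, so r = (5/14)h
V = (1/3)πr²h = (1/3)π((5/14)h)²h = (25/588)πh³
dV/dh = (25/196)πh²
dh/dt = (dV/dt)/(dV/dh) = -7/((25/196)π·12²) = -343/(900π) m/min
The level is dropping at 343/(900π) ≈ 0.1213 m/min.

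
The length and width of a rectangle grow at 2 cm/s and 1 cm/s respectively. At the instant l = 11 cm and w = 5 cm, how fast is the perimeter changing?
6 cm/s

P = 2(l + w)
dP/dt = 2(dl/dt + dw/dt) = 2(2 + 1) = 6 cm/s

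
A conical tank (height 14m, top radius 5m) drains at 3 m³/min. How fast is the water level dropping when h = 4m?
147/(100π) ≈ 0.4679 m/min

r/h = 5/14, so r = (5/14)h
V = (1/3)πr²h = (1/3)π((5/14)h)²h = (25/588)πh³
dV/dh = (25/196)πh²
dh/dt = (dV/dt)/(dV/dh) = -3/((25/196)π·4²) = -147/(100π) m/min
The level is dropping at 147/(100π) ≈ 0.4679 m/min.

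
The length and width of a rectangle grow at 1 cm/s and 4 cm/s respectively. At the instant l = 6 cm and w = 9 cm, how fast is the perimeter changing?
10 cm/s

P = 2(l + w)
dP/dt = 2(dl/dt + dw/dt) = 2(1 + 4) = 10 cm/s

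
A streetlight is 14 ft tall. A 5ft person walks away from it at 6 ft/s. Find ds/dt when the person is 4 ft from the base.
10/3 ft/s

By similar triangles: 14/(x+s) = 5/s
Solving: s = 5x/9
ds/dt = 5/9 · dx/dt = 5/9 · 6 = 10/3 ft/s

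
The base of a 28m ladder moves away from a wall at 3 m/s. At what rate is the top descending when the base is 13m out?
13√615/205 ≈ 1.573 m/s

x² + y² = 28²
2x·dx/dt + 2y·dy/dt = 0
dy/dt = -x/y · dx/dt = -13/√615 · 3 = -13√615/205 m/s
The top is descending at 13√615/205 ≈ 1.573 m/s.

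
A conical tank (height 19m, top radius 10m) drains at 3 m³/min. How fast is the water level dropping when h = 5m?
1083/(2500π) ≈ 0.1379 m/min

r/h = 10/19, so r = (10/19)h
V = (1/3)πr²h = (1/3)π((10/19)h)²h = (100/1083)πh³
dV/dh = (100/361)πh²
dh/dt = (dV/dt)/(dV/dh) = -3/((100/361)π·5²) = -1083/(2500π) m/min
The level is dropping at 1083/(2500π) ≈ 0.1379 m/min.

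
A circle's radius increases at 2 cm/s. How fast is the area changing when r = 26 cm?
104π cm²/s

A = πr²
dA/dt = 2πr · dr/dt = 2π(26)(2) = 104π cm²/s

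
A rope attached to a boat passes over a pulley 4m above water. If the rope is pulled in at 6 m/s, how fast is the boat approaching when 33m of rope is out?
198√1073/1073 ≈ 6.045 m/s

rope² = x² + 4²
x = √(33² - 4²) = √1073
dx/dt = (rope/x) · d(rope)/dt = (33/√1073) · (-6) = -198√1073/1073 m/s
The boat approaches at 198√1073/1073 ≈ 6.045 m/s.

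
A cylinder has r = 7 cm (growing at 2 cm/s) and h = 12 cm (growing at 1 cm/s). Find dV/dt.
385π cm³/s

V = πr²h
dV/dt = 2πrh·dr/dt + πr²·dh/dt
= 2π(7)(12)(2) + π(7)²(1)
= 385π cm³/s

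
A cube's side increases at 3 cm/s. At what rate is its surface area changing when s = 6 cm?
216 cm²/s

A = 6s²
dA/dt = 12s · ds/dt = 12·6·3 = 216 cm²/s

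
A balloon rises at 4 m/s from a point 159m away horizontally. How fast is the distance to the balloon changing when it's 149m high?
298√47482/23741 ≈ 2.735 m/s

z² = 159² + y²
z = √(159² + 149²) = √47482
dz/dt = y/z · dy/dt = 149/√47482 · 4 = 298√47482/23741 ≈ 2.735 m/s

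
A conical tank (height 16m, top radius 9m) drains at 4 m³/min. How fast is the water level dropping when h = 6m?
256/(729π) ≈ 0.1118 m/min

r/h = 9/16, so r = (9/16)h
V = (1/3)πr²h = (1/3)π((9/16)h)²h = (27/256)πh³
dV/dh = (81/256)πh²
dh/dt = (dV/dt)/(dV/dh) = -4/((81/256)π·6²) = -256/(729π) m/min
The level is dropping at 256/(729π) ≈ 0.1118 m/min.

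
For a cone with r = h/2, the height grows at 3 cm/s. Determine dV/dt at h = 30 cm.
675π cm³/s

V = (1/3)π(h/2)²h = πh³/12
dV/dt = πh²/4 · 3
At h = 30: dV/dt = 675π cm³/s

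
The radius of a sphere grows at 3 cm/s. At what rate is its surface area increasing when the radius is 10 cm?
240π cm²/s

S = 4πr²
dS/dt = dS/dr · dr/dt = 8πr · 3
At r = 10: dS/dt = 240π cm²/s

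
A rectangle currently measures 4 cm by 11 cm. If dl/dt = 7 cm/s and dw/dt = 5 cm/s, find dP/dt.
24 cm/s

P = 2(l + w)
dP/dt = 2(dl/dt + dw/dt) = 2(7 + 5) = 24 cm/s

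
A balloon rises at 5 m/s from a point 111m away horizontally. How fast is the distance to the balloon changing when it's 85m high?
425√19546/19546 ≈ 3.04 m/s

z² = 111² + y²
z = √(111² + 85²) = √19546
dz/dt = y/z · dy/dt = 85/√19546 · 5 = 425√19546/19546 ≈ 3.04 m/s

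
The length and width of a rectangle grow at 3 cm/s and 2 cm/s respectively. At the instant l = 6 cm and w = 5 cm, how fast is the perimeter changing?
10 cm/s

P = 2(l + w)
dP/dt = 2(dl/dt + dw/dt) = 2(3 + 2) = 10 cm/s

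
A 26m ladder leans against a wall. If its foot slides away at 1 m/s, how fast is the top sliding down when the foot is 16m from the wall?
8√105/105 ≈ 0.7807 m/s

x² + y² = 26²
2x·dx/dt + 2y·dy/dt = 0
dy/dt = -x/y · dx/dt = -16/(2√105) · 1 = -8√105/105 m/s
The top is descending at 8√105/105 ≈ 0.7807 m/s.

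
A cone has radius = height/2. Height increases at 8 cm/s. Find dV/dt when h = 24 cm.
1152π cm³/s

V = (1/3)π(h/2)²h = πh³/12
dV/dt = πh²/4 · 8
At h = 24: dV/dt = 1152π cm³/s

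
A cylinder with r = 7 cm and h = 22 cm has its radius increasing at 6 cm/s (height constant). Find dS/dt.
432π cm²/s

S = 2πrh + 2πr² (lateral + bases)
dS/dt = (2πh + 4πr)·dr/dt = (2π·22 + 4π·7)·6
= 432π cm²/s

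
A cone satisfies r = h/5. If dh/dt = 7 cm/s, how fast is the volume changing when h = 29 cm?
5887π/25 cm³/s

V = (1/3)π(h/5)²h = πh³/75
dV/dt = πh²/25 · 7
At h = 29: dV/dt = 5887π/25 cm³/s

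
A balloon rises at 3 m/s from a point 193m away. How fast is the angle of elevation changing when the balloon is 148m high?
0.009788 rad/s

tan(θ) = y/193
sec²(θ) · dθ/dt = (1/193) · dy/dt
dθ/dt = cos²(θ)/193 · 3 = 193/(193² + 148²) · 3
dθ/dt = 0.009788 rad/s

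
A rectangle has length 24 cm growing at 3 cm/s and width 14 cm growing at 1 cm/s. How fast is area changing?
66 cm²/s

A = lw
dA/dt = w·dl/dt + l·dw/dt = 14·3 + 24·1 = 66 cm²/s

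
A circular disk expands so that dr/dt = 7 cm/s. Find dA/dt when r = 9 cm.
126π cm²/s

A = πr²
dA/dt = 2πr · dr/dt = 2π(9)(7) = 126π cm²/s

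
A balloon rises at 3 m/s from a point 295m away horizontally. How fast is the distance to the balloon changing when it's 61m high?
183√314/5338 ≈ 0.6075 m/s

z² = 295² + y²
z = √(295² + 61²) = 17√314
dz/dt = y/z · dy/dt = 61/(17√314) · 3 = 183√314/5338 ≈ 0.6075 m/s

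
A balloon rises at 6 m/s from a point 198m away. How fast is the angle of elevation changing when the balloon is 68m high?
0.027106 rad/s

tan(θ) = y/198
sec²(θ) · dθ/dt = (1/198) · dy/dt
dθ/dt = cos²(θ)/198 · 6 = 198/(198² + 68²) · 6
dθ/dt = 0.027106 rad/s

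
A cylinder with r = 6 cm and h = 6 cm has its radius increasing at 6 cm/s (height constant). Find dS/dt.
216π cm²/s

S = 2πrh + 2πr² (lateral + bases)
dS/dt = (2πh + 4πr)·dr/dt = (2π·6 + 4π·6)·6
= 216π cm²/s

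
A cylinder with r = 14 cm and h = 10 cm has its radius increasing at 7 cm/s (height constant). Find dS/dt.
532π cm²/s

S = 2πrh + 2πr² (lateral + bases)
dS/dt = (2πh + 4πr)·dr/dt = (2π·10 + 4π·14)·7
= 532π cm²/s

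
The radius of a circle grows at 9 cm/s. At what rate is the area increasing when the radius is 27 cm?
486π cm²/s

A = πr²
dA/dt = 2πr · dr/dt = 2π(27)(9) = 486π cm²/s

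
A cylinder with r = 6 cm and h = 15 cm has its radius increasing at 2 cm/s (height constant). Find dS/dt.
108π cm²/s

S = 2πrh + 2πr² (lateral + bases)
dS/dt = (2πh + 4πr)·dr/dt = (2π·15 + 4π·6)·2
= 108π cm²/s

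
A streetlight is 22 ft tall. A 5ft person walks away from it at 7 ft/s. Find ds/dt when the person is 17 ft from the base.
35/17 ft/s

By similar triangles: 22/(x+s) = 5/s
Solving: s = 5x/17
ds/dt = 5/17 · dx/dt = 5/17 · 7 = 35/17 ft/s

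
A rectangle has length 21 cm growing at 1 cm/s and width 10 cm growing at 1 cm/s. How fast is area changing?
31 cm²/s

A = lw
dA/dt = w·dl/dt + l·dw/dt = 10·1 + 21·1 = 31 cm²/s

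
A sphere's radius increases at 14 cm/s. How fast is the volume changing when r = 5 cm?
1400π cm³/s

V = (4/3)πr³
dV/dt = dV/dr · dr/dt = 4πr² · 14
At r = 5: dV/dt = 1400π cm³/s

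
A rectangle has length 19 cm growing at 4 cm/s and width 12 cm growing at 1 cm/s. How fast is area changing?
67 cm²/s

A = lw
dA/dt = w·dl/dt + l·dw/dt = 12·4 + 19·1 = 67 cm²/s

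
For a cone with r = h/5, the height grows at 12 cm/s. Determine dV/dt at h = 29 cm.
10092π/25 cm³/s

V = (1/3)π(h/5)²h = πh³/75
dV/dt = πh²/25 · 12
At h = 29: dV/dt = 10092π/25 cm³/s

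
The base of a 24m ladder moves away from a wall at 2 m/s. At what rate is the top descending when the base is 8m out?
√2/2 ≈ 0.7071 m/s

x² + y² = 24²
2x·dx/dt + 2y·dy/dt = 0
dy/dt = -x/y · dx/dt = -8/(16√2) · 2 = -√2/2 m/s
The top is descending at √2/2 ≈ 0.7071 m/s.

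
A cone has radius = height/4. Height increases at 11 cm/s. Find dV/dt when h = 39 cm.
16731π/16 cm³/s

V = (1/3)π(h/4)²h = πh³/48
dV/dt = πh²/16 · 11
At h = 39: dV/dt = 16731π/16 cm³/s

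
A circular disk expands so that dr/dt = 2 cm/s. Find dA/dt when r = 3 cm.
12π cm²/s

A = πr²
dA/dt = 2πr · dr/dt = 2π(3)(2) = 12π cm²/s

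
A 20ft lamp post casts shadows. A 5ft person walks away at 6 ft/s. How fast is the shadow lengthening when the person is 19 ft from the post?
2 ft/s

By similar triangles: 20/(x+s) = 5/s
Solving: s = 5x/15
ds/dt = 5/15 · dx/dt = 1/3 · 6 = 2 ft/s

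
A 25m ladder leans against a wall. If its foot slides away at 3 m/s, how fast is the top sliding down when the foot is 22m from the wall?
22√141/47 ≈ 5.558 m/s

x² + y² = 25²
2x·dx/dt + 2y·dy/dt = 0
dy/dt = -x/y · dx/dt = -22/√141 · 3 = -22√141/47 m/s
The top is descending at 22√141/47 ≈ 5.558 m/s.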